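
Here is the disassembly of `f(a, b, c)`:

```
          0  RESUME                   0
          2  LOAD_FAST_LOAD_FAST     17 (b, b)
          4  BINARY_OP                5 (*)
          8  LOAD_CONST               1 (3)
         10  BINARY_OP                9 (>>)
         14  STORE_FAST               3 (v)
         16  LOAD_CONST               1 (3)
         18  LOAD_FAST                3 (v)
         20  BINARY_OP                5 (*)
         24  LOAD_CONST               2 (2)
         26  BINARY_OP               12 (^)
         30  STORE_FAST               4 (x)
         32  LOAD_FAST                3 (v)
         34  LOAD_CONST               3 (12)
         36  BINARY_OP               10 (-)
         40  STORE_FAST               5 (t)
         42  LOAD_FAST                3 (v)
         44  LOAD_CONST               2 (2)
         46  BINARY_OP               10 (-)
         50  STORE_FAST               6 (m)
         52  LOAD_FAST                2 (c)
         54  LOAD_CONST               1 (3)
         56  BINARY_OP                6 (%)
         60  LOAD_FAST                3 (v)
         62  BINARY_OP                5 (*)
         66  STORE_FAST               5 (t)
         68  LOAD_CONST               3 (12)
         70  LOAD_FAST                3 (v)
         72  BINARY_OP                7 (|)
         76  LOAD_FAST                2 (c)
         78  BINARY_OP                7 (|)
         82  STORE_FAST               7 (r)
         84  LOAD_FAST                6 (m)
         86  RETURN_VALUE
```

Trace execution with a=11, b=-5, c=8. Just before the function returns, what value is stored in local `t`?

LOAD_FAST_LOAD_FAST b,b → push -5,-5. Stack: [-5, -5]
BINARY_OP * → -5 * -5 = 25. Stack: [25]
LOAD_CONST → push 3. Stack: [25, 3]
BINARY_OP >> → 25 >> 3 = 3. Stack: [3]
STORE_FAST v → v=3. Stack: []
LOAD_CONST → push 3. Stack: [3]
LOAD_FAST v → push 3. Stack: [3, 3]
BINARY_OP * → 3 * 3 = 9. Stack: [9]
LOAD_CONST → push 2. Stack: [9, 2]
BINARY_OP ^ → 9 ^ 2 = 11. Stack: [11]
STORE_FAST x → x=11. Stack: []
LOAD_FAST v → push 3. Stack: [3]
LOAD_CONST → push 12. Stack: [3, 12]
BINARY_OP - → 3 - 12 = -9. Stack: [-9]
STORE_FAST t → t=-9. Stack: []
LOAD_FAST v → push 3. Stack: [3]
LOAD_CONST → push 2. Stack: [3, 2]
BINARY_OP - → 3 - 2 = 1. Stack: [1]
STORE_FAST m → m=1. Stack: []
LOAD_FAST c → push 8. Stack: [8]
LOAD_CONST → push 3. Stack: [8, 3]
BINARY_OP % → 8 % 3 = 2. Stack: [2]
LOAD_FAST v → push 3. Stack: [2, 3]
BINARY_OP * → 2 * 3 = 6. Stack: [6]
STORE_FAST t → t=6. Stack: []
LOAD_CONST → push 12. Stack: [12]
LOAD_FAST v → push 3. Stack: [12, 3]
BINARY_OP | → 12 | 3 = 15. Stack: [15]
LOAD_FAST c → push 8. Stack: [15, 8]
BINARY_OP | → 15 | 8 = 15. Stack: [15]
STORE_FAST r → r=15. Stack: []
LOAD_FAST m → push 1. Stack: [1]
RETURN_VALUE → return 1.

6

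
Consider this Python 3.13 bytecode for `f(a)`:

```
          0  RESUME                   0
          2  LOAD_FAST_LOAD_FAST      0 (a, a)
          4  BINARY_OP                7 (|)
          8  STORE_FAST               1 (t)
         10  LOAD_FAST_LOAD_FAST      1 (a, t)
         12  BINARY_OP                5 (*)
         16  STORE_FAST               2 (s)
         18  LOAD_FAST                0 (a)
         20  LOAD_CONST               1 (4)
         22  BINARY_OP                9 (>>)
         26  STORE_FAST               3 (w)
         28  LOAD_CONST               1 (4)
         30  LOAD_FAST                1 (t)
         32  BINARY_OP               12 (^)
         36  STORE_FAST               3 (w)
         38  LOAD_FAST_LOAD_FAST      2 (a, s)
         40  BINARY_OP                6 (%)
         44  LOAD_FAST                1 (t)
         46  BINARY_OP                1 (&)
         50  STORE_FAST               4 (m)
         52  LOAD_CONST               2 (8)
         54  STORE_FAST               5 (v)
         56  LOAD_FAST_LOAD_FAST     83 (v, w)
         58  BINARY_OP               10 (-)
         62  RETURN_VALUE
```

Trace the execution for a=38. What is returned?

-26

LOAD_FAST_LOAD_FAST a,a → push 38,38. Stack: [38, 38]
BINARY_OP | → 38 | 38 = 38. Stack: [38]
STORE_FAST t → t=38. Stack: []
LOAD_FAST_LOAD_FAST a,t → push 38,38. Stack: [38, 38]
BINARY_OP * → 38 * 38 = 1444. Stack: [1444]
STORE_FAST s → s=1444. Stack: []
LOAD_FAST a → push 38. Stack: [38]
LOAD_CONST → push 4. Stack: [38, 4]
BINARY_OP >> → 38 >> 4 = 2. Stack: [2]
STORE_FAST w → w=2. Stack: []
LOAD_CONST → push 4. Stack: [4]
LOAD_FAST t → push 38. Stack: [4, 38]
BINARY_OP ^ → 4 ^ 38 = 34. Stack: [34]
STORE_FAST w → w=34. Stack: []
LOAD_FAST_LOAD_FAST a,s → push 38,1444. Stack: [38, 1444]
BINARY_OP % → 38 % 1444 = 38. Stack: [38]
LOAD_FAST t → push 38. Stack: [38, 38]
BINARY_OP & → 38 & 38 = 38. Stack: [38]
STORE_FAST m → m=38. Stack: []
LOAD_CONST → push 8. Stack: [8]
STORE_FAST v → v=8. Stack: []
LOAD_FAST_LOAD_FAST v,w → push 8,34. Stack: [8, 34]
BINARY_OP - → 8 - 34 = -26. Stack: [-26]
RETURN_VALUE → return -26.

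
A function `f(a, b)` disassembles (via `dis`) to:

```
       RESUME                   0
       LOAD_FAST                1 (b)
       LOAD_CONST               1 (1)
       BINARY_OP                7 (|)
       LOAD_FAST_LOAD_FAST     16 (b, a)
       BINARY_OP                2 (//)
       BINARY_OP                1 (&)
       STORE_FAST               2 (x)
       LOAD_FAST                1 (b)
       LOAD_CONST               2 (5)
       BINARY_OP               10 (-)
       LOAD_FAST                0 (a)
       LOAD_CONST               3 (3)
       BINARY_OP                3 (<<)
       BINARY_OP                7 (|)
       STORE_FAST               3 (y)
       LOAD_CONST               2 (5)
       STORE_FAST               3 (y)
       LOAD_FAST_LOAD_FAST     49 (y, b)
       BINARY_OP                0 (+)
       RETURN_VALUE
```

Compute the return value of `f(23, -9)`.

LOAD_FAST b → push -9. Stack: [-9]
LOAD_CONST → push 1. Stack: [-9, 1]
BINARY_OP | → -9 | 1 = -9. Stack: [-9]
LOAD_FAST_LOAD_FAST b,a → push -9,23. Stack: [-9, -9, 23]
BINARY_OP // → -9 // 23 = -1. Stack: [-9, -1]
BINARY_OP & → -9 & -1 = -9. Stack: [-9]
STORE_FAST x → x=-9. Stack: []
LOAD_FAST b → push -9. Stack: [-9]
LOAD_CONST → push 5. Stack: [-9, 5]
BINARY_OP - → -9 - 5 = -14. Stack: [-14]
LOAD_FAST a → push 23. Stack: [-14, 23]
LOAD_CONST → push 3. Stack: [-14, 23, 3]
BINARY_OP << → 23 << 3 = 184. Stack: [-14, 184]
BINARY_OP | → -14 | 184 = -6. Stack: [-6]
STORE_FAST y → y=-6. Stack: []
LOAD_CONST → push 5. Stack: [5]
STORE_FAST y → y=5. Stack: []
LOAD_FAST_LOAD_FAST y,b → push 5,-9. Stack: [5, -9]
BINARY_OP + → 5 + -9 = -4. Stack: [-4]
RETURN_VALUE → return -4.

-4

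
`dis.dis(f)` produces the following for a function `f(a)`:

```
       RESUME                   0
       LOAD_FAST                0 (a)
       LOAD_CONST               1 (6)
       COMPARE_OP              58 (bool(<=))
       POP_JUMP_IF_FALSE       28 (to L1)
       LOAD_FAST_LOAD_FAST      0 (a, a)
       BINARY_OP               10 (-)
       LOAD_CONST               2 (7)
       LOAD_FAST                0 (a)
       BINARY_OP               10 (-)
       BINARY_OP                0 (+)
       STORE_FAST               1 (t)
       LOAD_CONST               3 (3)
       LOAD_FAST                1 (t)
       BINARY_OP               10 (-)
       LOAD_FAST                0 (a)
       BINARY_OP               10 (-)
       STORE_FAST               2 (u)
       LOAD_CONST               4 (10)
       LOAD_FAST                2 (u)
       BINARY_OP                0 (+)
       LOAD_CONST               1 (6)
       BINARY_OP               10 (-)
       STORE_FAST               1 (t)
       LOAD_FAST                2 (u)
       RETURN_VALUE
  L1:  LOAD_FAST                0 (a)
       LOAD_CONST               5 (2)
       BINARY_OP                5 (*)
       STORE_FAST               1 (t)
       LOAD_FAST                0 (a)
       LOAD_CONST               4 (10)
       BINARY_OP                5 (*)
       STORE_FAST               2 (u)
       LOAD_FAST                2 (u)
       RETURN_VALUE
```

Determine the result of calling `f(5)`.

-4

LOAD_FAST a → push 5. Stack: [5]
LOAD_CONST → push 6. Stack: [5, 6]
COMPARE_OP bool(<=) → 5 vs 6 = True. Stack: [True]
POP_JUMP_IF_FALSE → pop True; no jump. Stack: []
LOAD_FAST_LOAD_FAST a,a → push 5,5. Stack: [5, 5]
BINARY_OP - → 5 - 5 = 0. Stack: [0]
LOAD_CONST → push 7. Stack: [0, 7]
LOAD_FAST a → push 5. Stack: [0, 7, 5]
BINARY_OP - → 7 - 5 = 2. Stack: [0, 2]
BINARY_OP + → 0 + 2 = 2. Stack: [2]
STORE_FAST t → t=2. Stack: []
LOAD_CONST → push 3. Stack: [3]
LOAD_FAST t → push 2. Stack: [3, 2]
BINARY_OP - → 3 - 2 = 1. Stack: [1]
LOAD_FAST a → push 5. Stack: [1, 5]
BINARY_OP - → 1 - 5 = -4. Stack: [-4]
STORE_FAST u → u=-4. Stack: []
LOAD_CONST → push 10. Stack: [10]
LOAD_FAST u → push -4. Stack: [10, -4]
BINARY_OP + → 10 + -4 = 6. Stack: [6]
LOAD_CONST → push 6. Stack: [6, 6]
BINARY_OP - → 6 - 6 = 0. Stack: [0]
STORE_FAST t → t=0. Stack: []
LOAD_FAST u → push -4. Stack: [-4]
RETURN_VALUE → return -4.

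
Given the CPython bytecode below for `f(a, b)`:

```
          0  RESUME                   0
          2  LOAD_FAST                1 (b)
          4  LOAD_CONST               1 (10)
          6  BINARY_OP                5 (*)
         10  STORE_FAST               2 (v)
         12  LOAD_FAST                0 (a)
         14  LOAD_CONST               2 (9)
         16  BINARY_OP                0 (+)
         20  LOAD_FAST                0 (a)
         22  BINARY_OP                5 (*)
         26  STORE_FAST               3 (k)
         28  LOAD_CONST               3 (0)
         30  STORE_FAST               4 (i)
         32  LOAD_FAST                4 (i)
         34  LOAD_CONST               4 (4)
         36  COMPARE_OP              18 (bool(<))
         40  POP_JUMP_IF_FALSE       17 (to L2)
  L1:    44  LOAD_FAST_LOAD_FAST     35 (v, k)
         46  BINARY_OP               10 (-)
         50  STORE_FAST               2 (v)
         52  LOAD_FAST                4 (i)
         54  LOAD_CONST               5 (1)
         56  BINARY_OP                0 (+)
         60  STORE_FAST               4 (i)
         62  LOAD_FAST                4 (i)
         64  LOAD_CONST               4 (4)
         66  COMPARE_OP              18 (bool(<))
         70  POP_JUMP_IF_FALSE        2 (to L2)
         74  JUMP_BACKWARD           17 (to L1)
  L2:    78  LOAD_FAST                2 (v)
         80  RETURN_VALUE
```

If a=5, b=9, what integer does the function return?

LOAD_FAST b → push 9. Stack: [9]
LOAD_CONST → push 10. Stack: [9, 10]
BINARY_OP * → 9 * 10 = 90. Stack: [90]
STORE_FAST v → v=90. Stack: []
LOAD_FAST a → push 5. Stack: [5]
LOAD_CONST → push 9. Stack: [5, 9]
BINARY_OP + → 5 + 9 = 14. Stack: [14]
LOAD_FAST a → push 5. Stack: [14, 5]
BINARY_OP * → 14 * 5 = 70. Stack: [70]
STORE_FAST k → k=70. Stack: []
LOAD_CONST → push 0. Stack: [0]
STORE_FAST i → i=0. Stack: []
LOAD_FAST i → push 0. Stack: [0]
LOAD_CONST → push 4. Stack: [0, 4]
COMPARE_OP bool(<) → 0 vs 4 = True. Stack: [True]
POP_JUMP_IF_FALSE → pop True; no jump. Stack: []
LOAD_FAST_LOAD_FAST v,k → push 90,70. Stack: [90, 70]
BINARY_OP - → 90 - 70 = 20. Stack: [20]
STORE_FAST v → v=20. Stack: []
LOAD_FAST i → push 0. Stack: [0]
LOAD_CONST → push 1. Stack: [0, 1]
BINARY_OP + → 0 + 1 = 1. Stack: [1]
STORE_FAST i → i=1. Stack: []
LOAD_FAST i → push 1. Stack: [1]
LOAD_CONST → push 4. Stack: [1, 4]
COMPARE_OP bool(<) → 1 vs 4 = True. Stack: [True]
POP_JUMP_IF_FALSE → pop True; no jump. Stack: []
LOAD_FAST_LOAD_FAST v,k → push 20,70. Stack: [20, 70]
BINARY_OP - → 20 - 70 = -50. Stack: [-50]
STORE_FAST v → v=-50. Stack: []
LOAD_FAST i → push 1. Stack: [1]
LOAD_CONST → push 1. Stack: [1, 1]
BINARY_OP + → 1 + 1 = 2. Stack: [2]
STORE_FAST i → i=2. Stack: []
LOAD_FAST i → push 2. Stack: [2]
LOAD_CONST → push 4. Stack: [2, 4]
COMPARE_OP bool(<) → 2 vs 4 = True. Stack: [True]
POP_JUMP_IF_FALSE → pop True; no jump. Stack: []
LOAD_FAST_LOAD_FAST v,k → push -50,70. Stack: [-50, 70]
BINARY_OP - → -50 - 70 = -120. Stack: [-120]
STORE_FAST v → v=-120. Stack: []
LOAD_FAST i → push 2. Stack: [2]
LOAD_CONST → push 1. Stack: [2, 1]
BINARY_OP + → 2 + 1 = 3. Stack: [3]
STORE_FAST i → i=3. Stack: []
LOAD_FAST i → push 3. Stack: [3]
LOAD_CONST → push 4. Stack: [3, 4]
COMPARE_OP bool(<) → 3 vs 4 = True. Stack: [True]
POP_JUMP_IF_FALSE → pop True; no jump. Stack: []
LOAD_FAST_LOAD_FAST v,k → push -120,70. Stack: [-120, 70]
BINARY_OP - → -120 - 70 = -190. Stack: [-190]
STORE_FAST v → v=-190. Stack: []
LOAD_FAST i → push 3. Stack: [3]
LOAD_CONST → push 1. Stack: [3, 1]
BINARY_OP + → 3 + 1 = 4. Stack: [4]
STORE_FAST i → i=4. Stack: []
LOAD_FAST i → push 4. Stack: [4]
LOAD_CONST → push 4. Stack: [4, 4]
COMPARE_OP bool(<) → 4 vs 4 = False. Stack: [False]
POP_JUMP_IF_FALSE → pop False; jump. Stack: []
LOAD_FAST v → push -190. Stack: [-190]
RETURN_VALUE → return -190.

-190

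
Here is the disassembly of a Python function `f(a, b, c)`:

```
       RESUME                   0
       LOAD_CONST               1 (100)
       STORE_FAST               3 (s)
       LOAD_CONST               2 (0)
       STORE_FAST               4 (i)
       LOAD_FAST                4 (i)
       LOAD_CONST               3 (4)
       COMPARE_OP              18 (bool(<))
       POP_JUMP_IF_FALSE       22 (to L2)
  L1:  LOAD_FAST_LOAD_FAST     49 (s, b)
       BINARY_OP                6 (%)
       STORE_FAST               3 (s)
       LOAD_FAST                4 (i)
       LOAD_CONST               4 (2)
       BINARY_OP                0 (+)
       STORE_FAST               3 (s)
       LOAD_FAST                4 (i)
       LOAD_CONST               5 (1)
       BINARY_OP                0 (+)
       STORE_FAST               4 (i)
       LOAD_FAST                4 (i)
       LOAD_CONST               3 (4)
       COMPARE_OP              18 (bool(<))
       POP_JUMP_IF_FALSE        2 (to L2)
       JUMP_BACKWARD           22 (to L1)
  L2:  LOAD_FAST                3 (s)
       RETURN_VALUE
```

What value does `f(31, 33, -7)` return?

LOAD_CONST → push 100
STORE_FAST s → s=100
LOAD_CONST → push 0
STORE_FAST i → i=0
LOAD_FAST i → push 0
LOAD_CONST → push 4
COMPARE_OP bool(<) → 0 vs 4 = True
POP_JUMP_IF_FALSE → pop True; no jump
LOAD_FAST_LOAD_FAST s,b → push 100,33
BINARY_OP % → 100 % 33 = 1
STORE_FAST s → s=1
LOAD_FAST i → push 0
LOAD_CONST → push 2
BINARY_OP + → 0 + 2 = 2
STORE_FAST s → s=2
LOAD_FAST i → push 0
LOAD_CONST → push 1
BINARY_OP + → 0 + 1 = 1
STORE_FAST i → i=1
LOAD_FAST i → push 1
LOAD_CONST → push 4
COMPARE_OP bool(<) → 1 vs 4 = True
POP_JUMP_IF_FALSE → pop True; no jump
LOAD_FAST_LOAD_FAST s,b → push 2,33
BINARY_OP % → 2 % 33 = 2
STORE_FAST s → s=2
LOAD_FAST i → push 1
LOAD_CONST → push 2
BINARY_OP + → 1 + 2 = 3
STORE_FAST s → s=3
LOAD_FAST i → push 1
LOAD_CONST → push 1
BINARY_OP + → 1 + 1 = 2
STORE_FAST i → i=2
LOAD_FAST i → push 2
LOAD_CONST → push 4
COMPARE_OP bool(<) → 2 vs 4 = True
POP_JUMP_IF_FALSE → pop True; no jump
LOAD_FAST_LOAD_FAST s,b → push 3,33
BINARY_OP % → 3 % 33 = 3
STORE_FAST s → s=3
LOAD_FAST i → push 2
LOAD_CONST → push 2
BINARY_OP + → 2 + 2 = 4
STORE_FAST s → s=4
LOAD_FAST i → push 2
LOAD_CONST → push 1
BINARY_OP + → 2 + 1 = 3
STORE_FAST i → i=3
LOAD_FAST i → push 3
LOAD_CONST → push 4
COMPARE_OP bool(<) → 3 vs 4 = True
POP_JUMP_IF_FALSE → pop True; no jump
LOAD_FAST_LOAD_FAST s,b → push 4,33
BINARY_OP % → 4 % 33 = 4
STORE_FAST s → s=4
LOAD_FAST i → push 3
LOAD_CONST → push 2
BINARY_OP + → 3 + 2 = 5
STORE_FAST s → s=5
LOAD_FAST i → push 3
LOAD_CONST → push 1
BINARY_OP + → 3 + 1 = 4
STORE_FAST i → i=4
LOAD_FAST i → push 4
LOAD_CONST → push 4
COMPARE_OP bool(<) → 4 vs 4 = False
POP_JUMP_IF_FALSE → pop False; jump
LOAD_FAST s → push 5
RETURN_VALUE → return 5.

5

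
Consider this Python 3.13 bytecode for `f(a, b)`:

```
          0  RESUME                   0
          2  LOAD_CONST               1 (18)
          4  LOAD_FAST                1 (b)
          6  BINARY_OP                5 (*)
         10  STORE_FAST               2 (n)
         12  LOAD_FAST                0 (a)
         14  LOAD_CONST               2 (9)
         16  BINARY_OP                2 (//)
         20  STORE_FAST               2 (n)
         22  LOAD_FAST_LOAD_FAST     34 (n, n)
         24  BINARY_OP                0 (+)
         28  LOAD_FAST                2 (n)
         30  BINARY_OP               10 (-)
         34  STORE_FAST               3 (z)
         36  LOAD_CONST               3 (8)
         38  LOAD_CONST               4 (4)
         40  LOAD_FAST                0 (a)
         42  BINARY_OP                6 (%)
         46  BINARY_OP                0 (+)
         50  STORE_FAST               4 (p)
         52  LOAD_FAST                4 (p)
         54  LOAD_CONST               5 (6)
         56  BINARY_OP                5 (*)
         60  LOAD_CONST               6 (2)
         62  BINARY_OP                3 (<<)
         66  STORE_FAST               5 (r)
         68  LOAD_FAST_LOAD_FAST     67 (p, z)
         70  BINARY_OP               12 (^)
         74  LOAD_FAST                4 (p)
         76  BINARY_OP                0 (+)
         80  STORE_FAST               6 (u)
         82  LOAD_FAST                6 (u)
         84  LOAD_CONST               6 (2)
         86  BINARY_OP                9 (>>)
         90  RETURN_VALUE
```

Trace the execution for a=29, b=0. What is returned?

6

LOAD_CONST → push 18. Stack: [18]
LOAD_FAST b → push 0. Stack: [18, 0]
BINARY_OP * → 18 * 0 = 0. Stack: [0]
STORE_FAST n → n=0. Stack: []
LOAD_FAST a → push 29. Stack: [29]
LOAD_CONST → push 9. Stack: [29, 9]
BINARY_OP // → 29 // 9 = 3. Stack: [3]
STORE_FAST n → n=3. Stack: []
LOAD_FAST_LOAD_FAST n,n → push 3,3. Stack: [3, 3]
BINARY_OP + → 3 + 3 = 6. Stack: [6]
LOAD_FAST n → push 3. Stack: [6, 3]
BINARY_OP - → 6 - 3 = 3. Stack: [3]
STORE_FAST z → z=3. Stack: []
LOAD_CONST → push 8. Stack: [8]
LOAD_CONST → push 4. Stack: [8, 4]
LOAD_FAST a → push 29. Stack: [8, 4, 29]
BINARY_OP % → 4 % 29 = 4. Stack: [8, 4]
BINARY_OP + → 8 + 4 = 12. Stack: [12]
STORE_FAST p → p=12. Stack: []
LOAD_FAST p → push 12. Stack: [12]
LOAD_CONST → push 6. Stack: [12, 6]
BINARY_OP * → 12 * 6 = 72. Stack: [72]
LOAD_CONST → push 2. Stack: [72, 2]
BINARY_OP << → 72 << 2 = 288. Stack: [288]
STORE_FAST r → r=288. Stack: []
LOAD_FAST_LOAD_FAST p,z → push 12,3. Stack: [12, 3]
BINARY_OP ^ → 12 ^ 3 = 15. Stack: [15]
LOAD_FAST p → push 12. Stack: [15, 12]
BINARY_OP + → 15 + 12 = 27. Stack: [27]
STORE_FAST u → u=27. Stack: []
LOAD_FAST u → push 27. Stack: [27]
LOAD_CONST → push 2. Stack: [27, 2]
BINARY_OP >> → 27 >> 2 = 6. Stack: [6]
RETURN_VALUE → return 6.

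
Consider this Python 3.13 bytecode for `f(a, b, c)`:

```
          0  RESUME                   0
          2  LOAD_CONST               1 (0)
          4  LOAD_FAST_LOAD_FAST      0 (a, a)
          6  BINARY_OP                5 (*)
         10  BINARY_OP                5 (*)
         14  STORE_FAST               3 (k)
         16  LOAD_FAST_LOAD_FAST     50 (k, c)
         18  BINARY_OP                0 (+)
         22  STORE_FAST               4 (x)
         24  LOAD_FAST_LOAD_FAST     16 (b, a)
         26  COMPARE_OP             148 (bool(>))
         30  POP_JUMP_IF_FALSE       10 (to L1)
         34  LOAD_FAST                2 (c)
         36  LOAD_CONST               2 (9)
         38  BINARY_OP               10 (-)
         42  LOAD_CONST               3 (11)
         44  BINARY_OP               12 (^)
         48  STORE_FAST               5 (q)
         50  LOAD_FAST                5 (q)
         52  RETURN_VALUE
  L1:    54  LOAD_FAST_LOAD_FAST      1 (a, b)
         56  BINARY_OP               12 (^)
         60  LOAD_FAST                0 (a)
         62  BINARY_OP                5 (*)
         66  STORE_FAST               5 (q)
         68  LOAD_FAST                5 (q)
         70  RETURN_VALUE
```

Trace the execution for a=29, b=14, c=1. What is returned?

LOAD_CONST → push 0. Stack: [0]
LOAD_FAST_LOAD_FAST a,a → push 29,29. Stack: [0, 29, 29]
BINARY_OP * → 29 * 29 = 841. Stack: [0, 841]
BINARY_OP * → 0 * 841 = 0. Stack: [0]
STORE_FAST k → k=0. Stack: []
LOAD_FAST_LOAD_FAST k,c → push 0,1. Stack: [0, 1]
BINARY_OP + → 0 + 1 = 1. Stack: [1]
STORE_FAST x → x=1. Stack: []
LOAD_FAST_LOAD_FAST b,a → push 14,29. Stack: [14, 29]
COMPARE_OP bool(>) → 14 vs 29 = False. Stack: [False]
POP_JUMP_IF_FALSE → pop False; jump. Stack: []
LOAD_FAST_LOAD_FAST a,b → push 29,14. Stack: [29, 14]
BINARY_OP ^ → 29 ^ 14 = 19. Stack: [19]
LOAD_FAST a → push 29. Stack: [19, 29]
BINARY_OP * → 19 * 29 = 551. Stack: [551]
STORE_FAST q → q=551. Stack: []
LOAD_FAST q → push 551. Stack: [551]
RETURN_VALUE → return 551.

551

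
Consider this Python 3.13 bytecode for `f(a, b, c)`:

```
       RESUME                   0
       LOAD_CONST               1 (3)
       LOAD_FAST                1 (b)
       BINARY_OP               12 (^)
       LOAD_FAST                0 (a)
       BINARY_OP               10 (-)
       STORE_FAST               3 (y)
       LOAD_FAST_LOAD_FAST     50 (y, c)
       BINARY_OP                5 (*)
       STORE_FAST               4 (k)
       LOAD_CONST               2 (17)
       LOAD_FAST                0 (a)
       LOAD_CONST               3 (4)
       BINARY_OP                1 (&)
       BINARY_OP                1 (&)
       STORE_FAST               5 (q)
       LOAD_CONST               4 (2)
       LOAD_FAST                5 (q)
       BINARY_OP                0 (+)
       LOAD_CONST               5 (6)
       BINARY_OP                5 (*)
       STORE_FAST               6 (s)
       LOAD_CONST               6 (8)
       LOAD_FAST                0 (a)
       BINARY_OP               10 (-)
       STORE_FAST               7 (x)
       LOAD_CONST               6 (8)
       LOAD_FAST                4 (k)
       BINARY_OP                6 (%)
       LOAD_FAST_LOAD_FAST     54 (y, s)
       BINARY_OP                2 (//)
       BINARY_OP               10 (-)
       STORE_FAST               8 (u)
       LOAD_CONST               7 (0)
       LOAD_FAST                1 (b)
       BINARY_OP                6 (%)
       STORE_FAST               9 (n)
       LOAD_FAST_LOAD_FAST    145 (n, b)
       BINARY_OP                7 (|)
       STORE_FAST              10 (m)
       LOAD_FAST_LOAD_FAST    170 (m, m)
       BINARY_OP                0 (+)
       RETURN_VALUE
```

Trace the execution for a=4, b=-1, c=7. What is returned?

-2

LOAD_CONST → push 3. Stack: [3]
LOAD_FAST b → push -1. Stack: [3, -1]
BINARY_OP ^ → 3 ^ -1 = -4. Stack: [-4]
LOAD_FAST a → push 4. Stack: [-4, 4]
BINARY_OP - → -4 - 4 = -8. Stack: [-8]
STORE_FAST y → y=-8. Stack: []
LOAD_FAST_LOAD_FAST y,c → push -8,7. Stack: [-8, 7]
BINARY_OP * → -8 * 7 = -56. Stack: [-56]
STORE_FAST k → k=-56. Stack: []
LOAD_CONST → push 17. Stack: [17]
LOAD_FAST a → push 4. Stack: [17, 4]
LOAD_CONST → push 4. Stack: [17, 4, 4]
BINARY_OP & → 4 & 4 = 4. Stack: [17, 4]
BINARY_OP & → 17 & 4 = 0. Stack: [0]
STORE_FAST q → q=0. Stack: []
LOAD_CONST → push 2. Stack: [2]
LOAD_FAST q → push 0. Stack: [2, 0]
BINARY_OP + → 2 + 0 = 2. Stack: [2]
LOAD_CONST → push 6. Stack: [2, 6]
BINARY_OP * → 2 * 6 = 12. Stack: [12]
STORE_FAST s → s=12. Stack: []
LOAD_CONST → push 8. Stack: [8]
LOAD_FAST a → push 4. Stack: [8, 4]
BINARY_OP - → 8 - 4 = 4. Stack: [4]
STORE_FAST x → x=4. Stack: []
LOAD_CONST → push 8. Stack: [8]
LOAD_FAST k → push -56. Stack: [8, -56]
BINARY_OP % → 8 % -56 = -48. Stack: [-48]
LOAD_FAST_LOAD_FAST y,s → push -8,12. Stack: [-48, -8, 12]
BINARY_OP // → -8 // 12 = -1. Stack: [-48, -1]
BINARY_OP - → -48 - -1 = -47. Stack: [-47]
STORE_FAST u → u=-47. Stack: []
LOAD_CONST → push 0. Stack: [0]
LOAD_FAST b → push -1. Stack: [0, -1]
BINARY_OP % → 0 % -1 = 0. Stack: [0]
STORE_FAST n → n=0. Stack: []
LOAD_FAST_LOAD_FAST n,b → push 0,-1. Stack: [0, -1]
BINARY_OP | → 0 | -1 = -1. Stack: [-1]
STORE_FAST m → m=-1. Stack: []
LOAD_FAST_LOAD_FAST m,m → push -1,-1. Stack: [-1, -1]
BINARY_OP + → -1 + -1 = -2. Stack: [-2]
RETURN_VALUE → return -2.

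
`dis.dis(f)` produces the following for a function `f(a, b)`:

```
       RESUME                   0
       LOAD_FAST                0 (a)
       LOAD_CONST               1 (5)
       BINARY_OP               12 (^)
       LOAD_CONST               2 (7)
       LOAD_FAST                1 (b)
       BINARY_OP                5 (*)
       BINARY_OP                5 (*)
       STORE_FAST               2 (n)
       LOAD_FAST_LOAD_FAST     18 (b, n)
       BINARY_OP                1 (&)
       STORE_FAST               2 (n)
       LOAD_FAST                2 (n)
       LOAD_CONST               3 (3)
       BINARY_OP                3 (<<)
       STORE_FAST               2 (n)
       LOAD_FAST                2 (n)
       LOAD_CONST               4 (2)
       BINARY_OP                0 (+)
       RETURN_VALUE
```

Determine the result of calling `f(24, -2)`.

-3246

LOAD_FAST a → push 24. Stack: [24]
LOAD_CONST → push 5. Stack: [24, 5]
BINARY_OP ^ → 24 ^ 5 = 29. Stack: [29]
LOAD_CONST → push 7. Stack: [29, 7]
LOAD_FAST b → push -2. Stack: [29, 7, -2]
BINARY_OP * → 7 * -2 = -14. Stack: [29, -14]
BINARY_OP * → 29 * -14 = -406. Stack: [-406]
STORE_FAST n → n=-406. Stack: []
LOAD_FAST_LOAD_FAST b,n → push -2,-406. Stack: [-2, -406]
BINARY_OP & → -2 & -406 = -406. Stack: [-406]
STORE_FAST n → n=-406. Stack: []
LOAD_FAST n → push -406. Stack: [-406]
LOAD_CONST → push 3. Stack: [-406, 3]
BINARY_OP << → -406 << 3 = -3248. Stack: [-3248]
STORE_FAST n → n=-3248. Stack: []
LOAD_FAST n → push -3248. Stack: [-3248]
LOAD_CONST → push 2. Stack: [-3248, 2]
BINARY_OP + → -3248 + 2 = -3246. Stack: [-3246]
RETURN_VALUE → return -3246.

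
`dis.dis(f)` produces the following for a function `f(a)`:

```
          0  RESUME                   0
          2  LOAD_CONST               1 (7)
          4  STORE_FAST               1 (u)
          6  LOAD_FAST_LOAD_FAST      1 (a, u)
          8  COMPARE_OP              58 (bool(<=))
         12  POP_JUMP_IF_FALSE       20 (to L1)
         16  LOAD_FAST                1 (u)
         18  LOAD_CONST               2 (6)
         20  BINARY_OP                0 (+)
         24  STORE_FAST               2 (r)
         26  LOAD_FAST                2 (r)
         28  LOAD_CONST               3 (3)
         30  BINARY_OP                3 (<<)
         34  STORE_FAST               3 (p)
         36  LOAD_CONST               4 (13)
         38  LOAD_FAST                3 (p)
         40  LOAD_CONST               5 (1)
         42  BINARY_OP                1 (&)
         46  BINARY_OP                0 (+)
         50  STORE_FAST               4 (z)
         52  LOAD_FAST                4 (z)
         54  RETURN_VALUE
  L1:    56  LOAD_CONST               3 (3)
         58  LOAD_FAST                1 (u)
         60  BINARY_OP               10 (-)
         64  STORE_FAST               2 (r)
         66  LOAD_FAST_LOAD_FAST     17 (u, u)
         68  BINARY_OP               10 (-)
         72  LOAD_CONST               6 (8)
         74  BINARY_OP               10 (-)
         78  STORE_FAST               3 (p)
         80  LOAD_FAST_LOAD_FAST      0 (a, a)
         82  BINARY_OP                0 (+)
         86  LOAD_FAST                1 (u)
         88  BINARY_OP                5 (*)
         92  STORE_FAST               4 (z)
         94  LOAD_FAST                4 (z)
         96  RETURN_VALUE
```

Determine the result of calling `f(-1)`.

LOAD_CONST → push 7. Stack: [7]
STORE_FAST u → u=7. Stack: []
LOAD_FAST_LOAD_FAST a,u → push -1,7. Stack: [-1, 7]
COMPARE_OP bool(<=) → -1 vs 7 = True. Stack: [True]
POP_JUMP_IF_FALSE → pop True; no jump. Stack: []
LOAD_FAST u → push 7. Stack: [7]
LOAD_CONST → push 6. Stack: [7, 6]
BINARY_OP + → 7 + 6 = 13. Stack: [13]
STORE_FAST r → r=13. Stack: []
LOAD_FAST r → push 13. Stack: [13]
LOAD_CONST → push 3. Stack: [13, 3]
BINARY_OP << → 13 << 3 = 104. Stack: [104]
STORE_FAST p → p=104. Stack: []
LOAD_CONST → push 13. Stack: [13]
LOAD_FAST p → push 104. Stack: [13, 104]
LOAD_CONST → push 1. Stack: [13, 104, 1]
BINARY_OP & → 104 & 1 = 0. Stack: [13, 0]
BINARY_OP + → 13 + 0 = 13. Stack: [13]
STORE_FAST z → z=13. Stack: []
LOAD_FAST z → push 13. Stack: [13]
RETURN_VALUE → return 13.

13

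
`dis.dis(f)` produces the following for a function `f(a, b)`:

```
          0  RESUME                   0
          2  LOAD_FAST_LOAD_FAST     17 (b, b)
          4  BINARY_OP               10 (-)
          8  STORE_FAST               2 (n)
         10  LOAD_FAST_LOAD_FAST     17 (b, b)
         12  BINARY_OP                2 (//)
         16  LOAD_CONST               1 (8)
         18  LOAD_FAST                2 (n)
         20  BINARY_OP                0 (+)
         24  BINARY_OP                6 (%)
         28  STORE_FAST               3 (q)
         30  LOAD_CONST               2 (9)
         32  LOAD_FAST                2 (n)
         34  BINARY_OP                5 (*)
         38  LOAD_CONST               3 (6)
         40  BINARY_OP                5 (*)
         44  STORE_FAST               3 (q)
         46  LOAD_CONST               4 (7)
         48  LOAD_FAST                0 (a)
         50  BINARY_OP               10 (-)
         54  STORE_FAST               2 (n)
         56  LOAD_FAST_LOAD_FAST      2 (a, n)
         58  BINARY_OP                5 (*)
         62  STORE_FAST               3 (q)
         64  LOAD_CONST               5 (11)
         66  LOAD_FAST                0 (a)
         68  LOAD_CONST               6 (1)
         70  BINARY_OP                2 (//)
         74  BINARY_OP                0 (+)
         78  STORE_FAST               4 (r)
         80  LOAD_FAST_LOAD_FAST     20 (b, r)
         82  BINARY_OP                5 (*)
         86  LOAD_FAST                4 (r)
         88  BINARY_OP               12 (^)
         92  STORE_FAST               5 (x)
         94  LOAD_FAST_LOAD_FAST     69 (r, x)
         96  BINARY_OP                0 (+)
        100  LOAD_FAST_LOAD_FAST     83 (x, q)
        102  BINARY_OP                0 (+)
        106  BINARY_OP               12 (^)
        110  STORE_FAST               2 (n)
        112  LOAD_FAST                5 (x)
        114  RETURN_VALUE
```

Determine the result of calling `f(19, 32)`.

990

LOAD_FAST_LOAD_FAST b,b → push 32,32. Stack: [32, 32]
BINARY_OP - → 32 - 32 = 0. Stack: [0]
STORE_FAST n → n=0. Stack: []
LOAD_FAST_LOAD_FAST b,b → push 32,32. Stack: [32, 32]
BINARY_OP // → 32 // 32 = 1. Stack: [1]
LOAD_CONST → push 8. Stack: [1, 8]
LOAD_FAST n → push 0. Stack: [1, 8, 0]
BINARY_OP + → 8 + 0 = 8. Stack: [1, 8]
BINARY_OP % → 1 % 8 = 1. Stack: [1]
STORE_FAST q → q=1. Stack: []
LOAD_CONST → push 9. Stack: [9]
LOAD_FAST n → push 0. Stack: [9, 0]
BINARY_OP * → 9 * 0 = 0. Stack: [0]
LOAD_CONST → push 6. Stack: [0, 6]
BINARY_OP * → 0 * 6 = 0. Stack: [0]
STORE_FAST q → q=0. Stack: []
LOAD_CONST → push 7. Stack: [7]
LOAD_FAST a → push 19. Stack: [7, 19]
BINARY_OP - → 7 - 19 = -12. Stack: [-12]
STORE_FAST n → n=-12. Stack: []
LOAD_FAST_LOAD_FAST a,n → push 19,-12. Stack: [19, -12]
BINARY_OP * → 19 * -12 = -228. Stack: [-228]
STORE_FAST q → q=-228. Stack: []
LOAD_CONST → push 11. Stack: [11]
LOAD_FAST a → push 19. Stack: [11, 19]
LOAD_CONST → push 1. Stack: [11, 19, 1]
BINARY_OP // → 19 // 1 = 19. Stack: [11, 19]
BINARY_OP + → 11 + 19 = 30. Stack: [30]
STORE_FAST r → r=30. Stack: []
LOAD_FAST_LOAD_FAST b,r → push 32,30. Stack: [32, 30]
BINARY_OP * → 32 * 30 = 960. Stack: [960]
LOAD_FAST r → push 30. Stack: [960, 30]
BINARY_OP ^ → 960 ^ 30 = 990. Stack: [990]
STORE_FAST x → x=990. Stack: []
LOAD_FAST_LOAD_FAST r,x → push 30,990. Stack: [30, 990]
BINARY_OP + → 30 + 990 = 1020. Stack: [1020]
LOAD_FAST_LOAD_FAST x,q → push 990,-228. Stack: [1020, 990, -228]
BINARY_OP + → 990 + -228 = 762. Stack: [1020, 762]
BINARY_OP ^ → 1020 ^ 762 = 262. Stack: [262]
STORE_FAST n → n=262. Stack: []
LOAD_FAST x → push 990. Stack: [990]
RETURN_VALUE → return 990.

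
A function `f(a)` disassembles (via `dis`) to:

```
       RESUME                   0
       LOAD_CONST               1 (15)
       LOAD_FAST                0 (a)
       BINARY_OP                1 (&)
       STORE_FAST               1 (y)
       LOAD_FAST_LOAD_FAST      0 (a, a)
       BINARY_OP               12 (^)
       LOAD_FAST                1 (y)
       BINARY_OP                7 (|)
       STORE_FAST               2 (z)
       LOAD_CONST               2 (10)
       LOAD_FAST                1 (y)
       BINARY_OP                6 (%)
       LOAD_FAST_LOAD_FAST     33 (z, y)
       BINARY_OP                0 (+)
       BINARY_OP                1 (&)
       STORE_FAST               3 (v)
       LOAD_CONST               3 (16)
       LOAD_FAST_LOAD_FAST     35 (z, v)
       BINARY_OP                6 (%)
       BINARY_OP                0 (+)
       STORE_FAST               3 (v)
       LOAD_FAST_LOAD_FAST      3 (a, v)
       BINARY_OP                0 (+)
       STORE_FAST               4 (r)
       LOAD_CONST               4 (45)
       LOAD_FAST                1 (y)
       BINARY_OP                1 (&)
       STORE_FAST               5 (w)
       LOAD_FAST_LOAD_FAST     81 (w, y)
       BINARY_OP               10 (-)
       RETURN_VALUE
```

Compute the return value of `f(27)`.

LOAD_CONST → push 15. Stack: [15]
LOAD_FAST a → push 27. Stack: [15, 27]
BINARY_OP & → 15 & 27 = 11. Stack: [11]
STORE_FAST y → y=11. Stack: []
LOAD_FAST_LOAD_FAST a,a → push 27,27. Stack: [27, 27]
BINARY_OP ^ → 27 ^ 27 = 0. Stack: [0]
LOAD_FAST y → push 11. Stack: [0, 11]
BINARY_OP | → 0 | 11 = 11. Stack: [11]
STORE_FAST z → z=11. Stack: []
LOAD_CONST → push 10. Stack: [10]
LOAD_FAST y → push 11. Stack: [10, 11]
BINARY_OP % → 10 % 11 = 10. Stack: [10]
LOAD_FAST_LOAD_FAST z,y → push 11,11. Stack: [10, 11, 11]
BINARY_OP + → 11 + 11 = 22. Stack: [10, 22]
BINARY_OP & → 10 & 22 = 2. Stack: [2]
STORE_FAST v → v=2. Stack: []
LOAD_CONST → push 16. Stack: [16]
LOAD_FAST_LOAD_FAST z,v → push 11,2. Stack: [16, 11, 2]
BINARY_OP % → 11 % 2 = 1. Stack: [16, 1]
BINARY_OP + → 16 + 1 = 17. Stack: [17]
STORE_FAST v → v=17. Stack: []
LOAD_FAST_LOAD_FAST a,v → push 27,17. Stack: [27, 17]
BINARY_OP + → 27 + 17 = 44. Stack: [44]
STORE_FAST r → r=44. Stack: []
LOAD_CONST → push 45. Stack: [45]
LOAD_FAST y → push 11. Stack: [45, 11]
BINARY_OP & → 45 & 11 = 9. Stack: [9]
STORE_FAST w → w=9. Stack: []
LOAD_FAST_LOAD_FAST w,y → push 9,11. Stack: [9, 11]
BINARY_OP - → 9 - 11 = -2. Stack: [-2]
RETURN_VALUE → return -2.

-2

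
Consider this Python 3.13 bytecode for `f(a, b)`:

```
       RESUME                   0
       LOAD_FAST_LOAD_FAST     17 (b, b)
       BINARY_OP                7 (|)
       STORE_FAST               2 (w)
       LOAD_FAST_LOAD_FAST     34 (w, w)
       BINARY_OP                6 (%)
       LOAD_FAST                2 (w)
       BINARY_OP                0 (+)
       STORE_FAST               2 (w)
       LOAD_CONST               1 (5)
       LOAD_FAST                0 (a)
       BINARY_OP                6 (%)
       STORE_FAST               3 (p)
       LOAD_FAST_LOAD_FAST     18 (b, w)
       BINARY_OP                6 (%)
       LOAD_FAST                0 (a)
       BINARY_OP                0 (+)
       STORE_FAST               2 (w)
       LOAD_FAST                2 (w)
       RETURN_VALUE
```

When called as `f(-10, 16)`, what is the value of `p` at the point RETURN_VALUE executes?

-5

LOAD_FAST_LOAD_FAST b,b → push 16,16. Stack: [16, 16]
BINARY_OP | → 16 | 16 = 16. Stack: [16]
STORE_FAST w → w=16. Stack: []
LOAD_FAST_LOAD_FAST w,w → push 16,16. Stack: [16, 16]
BINARY_OP % → 16 % 16 = 0. Stack: [0]
LOAD_FAST w → push 16. Stack: [0, 16]
BINARY_OP + → 0 + 16 = 16. Stack: [16]
STORE_FAST w → w=16. Stack: []
LOAD_CONST → push 5. Stack: [5]
LOAD_FAST a → push -10. Stack: [5, -10]
BINARY_OP % → 5 % -10 = -5. Stack: [-5]
STORE_FAST p → p=-5. Stack: []
LOAD_FAST_LOAD_FAST b,w → push 16,16. Stack: [16, 16]
BINARY_OP % → 16 % 16 = 0. Stack: [0]
LOAD_FAST a → push -10. Stack: [0, -10]
BINARY_OP + → 0 + -10 = -10. Stack: [-10]
STORE_FAST w → w=-10. Stack: []
LOAD_FAST w → push -10. Stack: [-10]
RETURN_VALUE → return -10.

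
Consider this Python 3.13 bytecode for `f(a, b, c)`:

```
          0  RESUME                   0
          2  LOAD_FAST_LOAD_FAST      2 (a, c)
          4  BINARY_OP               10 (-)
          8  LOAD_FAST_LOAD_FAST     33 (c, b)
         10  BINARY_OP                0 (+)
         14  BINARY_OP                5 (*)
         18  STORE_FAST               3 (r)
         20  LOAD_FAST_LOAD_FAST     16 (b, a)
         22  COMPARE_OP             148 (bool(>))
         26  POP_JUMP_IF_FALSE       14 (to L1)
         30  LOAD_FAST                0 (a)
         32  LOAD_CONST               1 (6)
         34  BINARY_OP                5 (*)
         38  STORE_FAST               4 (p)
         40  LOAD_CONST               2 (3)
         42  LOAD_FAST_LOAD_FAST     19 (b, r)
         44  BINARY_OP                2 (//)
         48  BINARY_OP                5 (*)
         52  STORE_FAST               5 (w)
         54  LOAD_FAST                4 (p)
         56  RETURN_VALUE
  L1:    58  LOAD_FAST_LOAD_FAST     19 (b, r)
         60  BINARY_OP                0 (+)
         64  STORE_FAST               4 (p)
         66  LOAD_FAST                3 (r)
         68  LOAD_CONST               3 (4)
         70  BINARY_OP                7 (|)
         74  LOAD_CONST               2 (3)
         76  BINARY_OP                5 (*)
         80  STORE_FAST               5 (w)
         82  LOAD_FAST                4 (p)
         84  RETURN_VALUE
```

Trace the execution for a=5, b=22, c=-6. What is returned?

LOAD_FAST_LOAD_FAST a,c → push 5,-6. Stack: [5, -6]
BINARY_OP - → 5 - -6 = 11. Stack: [11]
LOAD_FAST_LOAD_FAST c,b → push -6,22. Stack: [11, -6, 22]
BINARY_OP + → -6 + 22 = 16. Stack: [11, 16]
BINARY_OP * → 11 * 16 = 176. Stack: [176]
STORE_FAST r → r=176. Stack: []
LOAD_FAST_LOAD_FAST b,a → push 22,5. Stack: [22, 5]
COMPARE_OP bool(>) → 22 vs 5 = True. Stack: [True]
POP_JUMP_IF_FALSE → pop True; no jump. Stack: []
LOAD_FAST a → push 5. Stack: [5]
LOAD_CONST → push 6. Stack: [5, 6]
BINARY_OP * → 5 * 6 = 30. Stack: [30]
STORE_FAST p → p=30. Stack: []
LOAD_CONST → push 3. Stack: [3]
LOAD_FAST_LOAD_FAST b,r → push 22,176. Stack: [3, 22, 176]
BINARY_OP // → 22 // 176 = 0. Stack: [3, 0]
BINARY_OP * → 3 * 0 = 0. Stack: [0]
STORE_FAST w → w=0. Stack: []
LOAD_FAST p → push 30. Stack: [30]
RETURN_VALUE → return 30.

30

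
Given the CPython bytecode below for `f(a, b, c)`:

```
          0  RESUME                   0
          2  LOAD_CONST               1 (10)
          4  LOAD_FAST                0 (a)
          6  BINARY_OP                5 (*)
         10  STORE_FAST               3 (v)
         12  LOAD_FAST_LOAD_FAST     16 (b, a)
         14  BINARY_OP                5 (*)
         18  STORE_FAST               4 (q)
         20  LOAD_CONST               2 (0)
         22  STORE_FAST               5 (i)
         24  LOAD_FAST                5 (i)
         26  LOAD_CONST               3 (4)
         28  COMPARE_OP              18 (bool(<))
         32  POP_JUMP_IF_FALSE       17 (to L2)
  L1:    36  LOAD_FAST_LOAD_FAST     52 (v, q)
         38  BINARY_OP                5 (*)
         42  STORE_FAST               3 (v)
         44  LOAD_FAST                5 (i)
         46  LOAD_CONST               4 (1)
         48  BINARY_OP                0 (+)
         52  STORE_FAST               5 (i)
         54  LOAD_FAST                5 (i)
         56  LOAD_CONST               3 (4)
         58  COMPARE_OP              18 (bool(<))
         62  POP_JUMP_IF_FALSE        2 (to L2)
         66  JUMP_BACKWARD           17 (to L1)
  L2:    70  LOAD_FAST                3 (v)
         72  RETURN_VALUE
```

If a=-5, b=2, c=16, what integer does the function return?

LOAD_CONST → push 10. Stack: [10]
LOAD_FAST a → push -5. Stack: [10, -5]
BINARY_OP * → 10 * -5 = -50. Stack: [-50]
STORE_FAST v → v=-50. Stack: []
LOAD_FAST_LOAD_FAST b,a → push 2,-5. Stack: [2, -5]
BINARY_OP * → 2 * -5 = -10. Stack: [-10]
STORE_FAST q → q=-10. Stack: []
LOAD_CONST → push 0. Stack: [0]
STORE_FAST i → i=0. Stack: []
LOAD_FAST i → push 0. Stack: [0]
LOAD_CONST → push 4. Stack: [0, 4]
COMPARE_OP bool(<) → 0 vs 4 = True. Stack: [True]
POP_JUMP_IF_FALSE → pop True; no jump. Stack: []
LOAD_FAST_LOAD_FAST v,q → push -50,-10. Stack: [-50, -10]
BINARY_OP * → -50 * -10 = 500. Stack: [500]
STORE_FAST v → v=500. Stack: []
LOAD_FAST i → push 0. Stack: [0]
LOAD_CONST → push 1. Stack: [0, 1]
BINARY_OP + → 0 + 1 = 1. Stack: [1]
STORE_FAST i → i=1. Stack: []
LOAD_FAST i → push 1. Stack: [1]
LOAD_CONST → push 4. Stack: [1, 4]
COMPARE_OP bool(<) → 1 vs 4 = True. Stack: [True]
POP_JUMP_IF_FALSE → pop True; no jump. Stack: []
LOAD_FAST_LOAD_FAST v,q → push 500,-10. Stack: [500, -10]
BINARY_OP * → 500 * -10 = -5000. Stack: [-5000]
STORE_FAST v → v=-5000. Stack: []
LOAD_FAST i → push 1. Stack: [1]
LOAD_CONST → push 1. Stack: [1, 1]
BINARY_OP + → 1 + 1 = 2. Stack: [2]
STORE_FAST i → i=2. Stack: []
LOAD_FAST i → push 2. Stack: [2]
LOAD_CONST → push 4. Stack: [2, 4]
COMPARE_OP bool(<) → 2 vs 4 = True. Stack: [True]
POP_JUMP_IF_FALSE → pop True; no jump. Stack: []
LOAD_FAST_LOAD_FAST v,q → push -5000,-10. Stack: [-5000, -10]
BINARY_OP * → -5000 * -10 = 50000. Stack: [50000]
STORE_FAST v → v=50000. Stack: []
LOAD_FAST i → push 2. Stack: [2]
LOAD_CONST → push 1. Stack: [2, 1]
BINARY_OP + → 2 + 1 = 3. Stack: [3]
STORE_FAST i → i=3. Stack: []
LOAD_FAST i → push 3. Stack: [3]
LOAD_CONST → push 4. Stack: [3, 4]
COMPARE_OP bool(<) → 3 vs 4 = True. Stack: [True]
POP_JUMP_IF_FALSE → pop True; no jump. Stack: []
LOAD_FAST_LOAD_FAST v,q → push 50000,-10. Stack: [50000, -10]
BINARY_OP * → 50000 * -10 = -500000. Stack: [-500000]
STORE_FAST v → v=-500000. Stack: []
LOAD_FAST i → push 3. Stack: [3]
LOAD_CONST → push 1. Stack: [3, 1]
BINARY_OP + → 3 + 1 = 4. Stack: [4]
STORE_FAST i → i=4. Stack: []
LOAD_FAST i → push 4. Stack: [4]
LOAD_CONST → push 4. Stack: [4, 4]
COMPARE_OP bool(<) → 4 vs 4 = False. Stack: [False]
POP_JUMP_IF_FALSE → pop False; jump. Stack: []
LOAD_FAST v → push -500000. Stack: [-500000]
RETURN_VALUE → return -500000.

-500000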